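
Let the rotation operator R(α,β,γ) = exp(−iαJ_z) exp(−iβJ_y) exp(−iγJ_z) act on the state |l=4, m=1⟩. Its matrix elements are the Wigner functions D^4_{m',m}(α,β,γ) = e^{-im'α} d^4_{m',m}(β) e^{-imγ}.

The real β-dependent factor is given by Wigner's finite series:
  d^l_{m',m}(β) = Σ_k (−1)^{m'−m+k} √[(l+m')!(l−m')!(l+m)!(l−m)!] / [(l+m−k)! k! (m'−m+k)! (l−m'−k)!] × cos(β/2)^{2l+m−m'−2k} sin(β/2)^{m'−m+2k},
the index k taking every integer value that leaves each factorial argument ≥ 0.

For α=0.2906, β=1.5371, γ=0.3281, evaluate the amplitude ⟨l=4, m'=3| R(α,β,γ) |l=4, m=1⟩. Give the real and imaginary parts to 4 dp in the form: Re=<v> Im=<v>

First d^4_{3,1}(β=1.5371), then the phase factors e^{-i(3)α} and e^{-i(1)γ}:
c=cos(1.5371/2)=0.718919, s=sin(1.5371/2)=0.695094; N=√[5040·1·120·6]=1904.940944
k: max(0,(1)−(3))=0 … min(4+(1),4−(3))=1
  k=0: (−1)^2·1904.9409/(240)·0.7189^6·0.6951^2 = +0.529466
  k=1: (−1)^3·1904.9409/(144)·0.7189^4·0.6951^4 = -0.824921
d^4_{3,1}(1.5371) = +0.529466 -0.824921 = -0.295456
Attach z-rotation phases: D = e^{-i(3)(0.2906)}·(-0.295456)·e^{-i(1)(0.3281)} = -0.107088+0.275366i

Re=-0.1071 Im=0.2754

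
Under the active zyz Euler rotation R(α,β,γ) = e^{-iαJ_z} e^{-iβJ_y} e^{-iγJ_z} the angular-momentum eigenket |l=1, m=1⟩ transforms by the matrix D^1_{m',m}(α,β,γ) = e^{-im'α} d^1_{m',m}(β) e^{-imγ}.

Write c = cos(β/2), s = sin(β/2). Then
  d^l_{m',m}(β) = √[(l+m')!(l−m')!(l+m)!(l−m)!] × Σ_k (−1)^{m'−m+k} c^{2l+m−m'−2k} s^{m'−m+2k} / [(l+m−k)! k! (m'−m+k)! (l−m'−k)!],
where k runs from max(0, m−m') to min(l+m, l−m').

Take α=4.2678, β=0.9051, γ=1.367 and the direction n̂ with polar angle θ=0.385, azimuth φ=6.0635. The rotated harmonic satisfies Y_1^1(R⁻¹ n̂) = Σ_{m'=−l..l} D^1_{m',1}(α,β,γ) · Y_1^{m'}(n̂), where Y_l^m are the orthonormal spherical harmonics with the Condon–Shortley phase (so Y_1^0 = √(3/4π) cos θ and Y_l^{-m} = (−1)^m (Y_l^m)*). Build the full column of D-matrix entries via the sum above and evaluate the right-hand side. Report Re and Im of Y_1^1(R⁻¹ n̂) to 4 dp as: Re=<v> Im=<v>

Need the full column D^1_{m',1} for m'=−1..1 at α=4.2678, β=0.9051, γ=1.367.
cos(β/2)=0.899335, sin(β/2)=0.437260
d^1_{-1,1}: single k=2 term ⇒ +0.191197;  D = -0.185680+0.045595i
d^1_{0,1}: single k=1 term ⇒ +0.556130;  D = +0.112554-0.544621i
d^1_{1,1}: single k=0 term ⇒ +0.808803;  D = +0.644665+0.488437i
Y_1^{m'}(θ=0.385,φ=6.0635) and Σ D·Y over m':
  (-0.1857+0.0456i)·(+0.1266+0.0283i)  (+0.1126-0.5446i)·(+0.4528+0.0000i)  (+0.6447+0.4884i)·(-0.1266+0.0283i)
Y_1^1(R⁻¹ n̂) = -0.069282-0.289725i

Re=-0.0693 Im=-0.2897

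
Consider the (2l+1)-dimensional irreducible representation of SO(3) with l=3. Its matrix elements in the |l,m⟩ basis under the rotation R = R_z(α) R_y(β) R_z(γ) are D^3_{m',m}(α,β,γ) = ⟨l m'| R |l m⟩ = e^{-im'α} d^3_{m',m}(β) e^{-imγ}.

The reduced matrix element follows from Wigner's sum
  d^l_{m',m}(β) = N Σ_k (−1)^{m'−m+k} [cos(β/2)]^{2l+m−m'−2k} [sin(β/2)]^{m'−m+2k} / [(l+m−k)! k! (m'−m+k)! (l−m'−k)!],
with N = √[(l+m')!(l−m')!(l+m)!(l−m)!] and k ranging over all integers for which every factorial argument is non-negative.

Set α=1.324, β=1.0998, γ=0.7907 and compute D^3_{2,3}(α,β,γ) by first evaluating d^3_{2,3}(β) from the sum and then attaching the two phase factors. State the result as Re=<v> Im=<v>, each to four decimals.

D^3_{2,3}(1.324,1.0998,0.7907) = e^{-i·2·1.324}·d^3_{2,3}(1.0998)·e^{-i·3·0.7907}. Compute d first:
Half-angle: c=0.852577, s=0.522602. N=√(120·1·720·1)=293.938769
The bounds max(0,m−m')=1 and min(l+m,l−m')=1 give 1 term
  k=1: (−1)^0·293.9388/(120)·0.8526^5·0.5226^1 = +0.576653
d^3_{2,3}(1.0998) = +0.576653
Attach z-rotation phases: D = e^{-i(2)(1.324)}·(+0.576653)·e^{-i(3)(0.7907)} = +0.174655+0.549567i

Re=0.1747 Im=0.5496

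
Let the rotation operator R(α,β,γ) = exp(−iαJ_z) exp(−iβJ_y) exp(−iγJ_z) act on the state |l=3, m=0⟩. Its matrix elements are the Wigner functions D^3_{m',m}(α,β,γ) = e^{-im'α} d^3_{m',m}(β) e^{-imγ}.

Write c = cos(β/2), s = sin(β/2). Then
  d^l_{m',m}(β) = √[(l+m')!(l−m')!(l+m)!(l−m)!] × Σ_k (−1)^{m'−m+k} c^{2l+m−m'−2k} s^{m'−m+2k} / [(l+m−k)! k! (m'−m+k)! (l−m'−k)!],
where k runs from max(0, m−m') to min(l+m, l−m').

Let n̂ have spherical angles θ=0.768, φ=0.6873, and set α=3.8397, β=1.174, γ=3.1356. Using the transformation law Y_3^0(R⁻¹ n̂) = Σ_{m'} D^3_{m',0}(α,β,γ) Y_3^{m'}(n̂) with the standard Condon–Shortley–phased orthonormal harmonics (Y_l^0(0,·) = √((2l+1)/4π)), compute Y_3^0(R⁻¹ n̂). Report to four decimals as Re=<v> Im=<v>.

Re=0.3170 Im=0.0000

Need the full column D^3_{m',0} for m'=−3..3 at α=3.8397, β=1.174, γ=3.1356.
cos(β/2)=0.832606, sin(β/2)=0.553866
d^3_{-3,0}: single k=3 term ⇒ +0.438578;  D = +0.219261-0.379836i
d^3_{-2,0}: k∈[2..3] ⇒ +0.807473 -0.357320 = +0.450152;  D = +0.078190+0.443310i
d^3_{-1,0}: k∈[1..3] ⇒ +0.767702 -1.019164 +0.150332 = -0.101129;  D = +0.077471+0.065003i
d^3_{0,0}: k∈[0..3] ⇒ +0.333148 -1.326813 +0.587137 -0.028869 = -0.435396;  D = -0.435396+0.000000i
d^3_{1,0}: k∈[0..2] ⇒ -0.767702 +1.019164 -0.150332 = +0.101129;  D = -0.077471+0.065003i
d^3_{2,0}: k∈[0..1] ⇒ +0.807473 -0.357320 = +0.450152;  D = +0.078190-0.443310i
d^3_{3,0}: single k=0 term ⇒ -0.438578;  D = -0.219261-0.379836i
Y_3^{m'}(θ=0.768,φ=0.6873) and Σ D·Y over m':
  (+0.2193-0.3798i)·(-0.0660-0.1233i)  (+0.0782+0.4433i)·(+0.0692-0.3480i)  (+0.0775+0.0650i)·(+0.2754-0.2261i)  (-0.4354+0.0000i)·(-0.1109+0.0000i)  (-0.0775+0.0650i)·(-0.2754-0.2261i)  (+0.0782-0.4433i)·(+0.0692+0.3480i)  (-0.2193-0.3798i)·(+0.0660-0.1233i)
Y_3^0(R⁻¹ n̂) = +0.317025+0.000000i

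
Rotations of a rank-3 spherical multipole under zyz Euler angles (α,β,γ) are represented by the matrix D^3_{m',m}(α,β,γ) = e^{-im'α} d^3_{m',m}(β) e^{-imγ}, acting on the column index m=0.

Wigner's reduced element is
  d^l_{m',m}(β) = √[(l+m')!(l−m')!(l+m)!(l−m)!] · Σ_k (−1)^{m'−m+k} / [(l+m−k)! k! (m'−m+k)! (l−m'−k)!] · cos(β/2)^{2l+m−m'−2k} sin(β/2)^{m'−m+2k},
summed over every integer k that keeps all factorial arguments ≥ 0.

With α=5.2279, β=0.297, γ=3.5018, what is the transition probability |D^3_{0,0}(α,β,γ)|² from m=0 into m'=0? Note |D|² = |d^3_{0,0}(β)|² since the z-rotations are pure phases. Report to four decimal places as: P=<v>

P=0.5647

D^3_{0,0}(5.2279,0.297,3.5018) = e^{-i·0·5.2279}·d^3_{0,0}(0.297)·e^{-i·0·3.5018}. Compute d first:
c=cos(0.297/2)=0.988994, s=sin(0.297/2)=0.147955; N=√[6·6·6·6]=36.000000
The bounds max(0,m−m')=0 and min(l+m,l−m')=3 give 4 terms
  k=0: (−1)^0·36.0000/(36)·0.9890^6·0.1480^0 = +0.935755
  k=1: (−1)^1·36.0000/(4)·0.9890^4·0.1480^2 = -0.188484
  k=2: (−1)^2·36.0000/(4)·0.9890^2·0.1480^4 = +0.004218
  k=3: (−1)^3·36.0000/(36)·0.9890^0·0.1480^6 = -0.000010
d^3_{0,0}(0.297) = +0.935755 -0.188484 +0.004218 -0.000010 = +0.751479
|D^3_{0,0}|² = |d^3_{0,0}(β)|² = (+0.751479)² = 0.564720 (the z-rotation phases have unit modulus)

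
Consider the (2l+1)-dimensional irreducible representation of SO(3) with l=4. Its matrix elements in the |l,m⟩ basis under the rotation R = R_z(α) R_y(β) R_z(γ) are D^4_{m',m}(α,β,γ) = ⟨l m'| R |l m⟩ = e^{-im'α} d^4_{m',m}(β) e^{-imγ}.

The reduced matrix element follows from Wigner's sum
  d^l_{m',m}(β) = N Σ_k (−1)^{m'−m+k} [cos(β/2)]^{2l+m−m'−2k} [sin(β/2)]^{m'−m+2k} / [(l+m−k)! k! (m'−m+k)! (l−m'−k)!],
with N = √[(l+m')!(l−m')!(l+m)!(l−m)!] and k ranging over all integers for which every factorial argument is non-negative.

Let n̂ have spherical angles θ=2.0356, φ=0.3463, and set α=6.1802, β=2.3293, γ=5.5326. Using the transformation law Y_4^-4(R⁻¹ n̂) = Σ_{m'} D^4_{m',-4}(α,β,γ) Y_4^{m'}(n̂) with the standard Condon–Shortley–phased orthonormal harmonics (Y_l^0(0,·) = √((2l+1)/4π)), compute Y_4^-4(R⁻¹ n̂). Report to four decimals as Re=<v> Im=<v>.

Re=0.0074 Im=0.0167

Need the full column D^4_{m',-4} for m'=−4..4 at α=6.1802, β=2.3293, γ=5.5326.
cos(β/2)=0.395072, sin(β/2)=0.918650
d^4_{-4,-4}: single k=0 term ⇒ +0.000593;  D = -0.000572+0.000160i
d^4_{-3,-4}: single k=0 term ⇒ -0.003903;  D = +0.003847-0.000659i
d^4_{-2,-4}: single k=0 term ⇒ +0.016980;  D = -0.016942+0.001132i
d^4_{-1,-4}: single k=0 term ⇒ -0.055838;  D = +0.055801+0.002025i
d^4_{0,-4}: single k=0 term ⇒ +0.145163;  D = -0.143758-0.020149i
d^4_{1,-4}: single k=0 term ⇒ -0.301907;  D = +0.293093+0.072420i
d^4_{2,-4}: single k=0 term ⇒ +0.496401;  D = -0.467113-0.167985i
d^4_{3,-4}: single k=0 term ⇒ -0.616982;  D = +0.556040+0.267369i
d^4_{4,-4}: single k=0 term ⇒ +0.507226;  D = -0.432106-0.265636i
Y_4^{m'}(θ=2.0356,φ=0.3463) and Σ D·Y over m':
  (-0.0006+0.0002i)·(+0.0521-0.2777i)  (+0.0038-0.0007i)·(-0.2033+0.3454i)  (-0.0169+0.0011i)·(+0.0836-0.0694i)  (+0.0558+0.0020i)·(+0.2841-0.1025i)  (-0.1438-0.0201i)·(-0.1708+0.0000i)  (+0.2931+0.0724i)·(-0.2841-0.1025i)  (-0.4671-0.1680i)·(+0.0836+0.0694i)  (+0.5560+0.2674i)·(+0.2033+0.3454i)  (-0.4321-0.2656i)·(+0.0521+0.2777i)
Y_4^-4(R⁻¹ n̂) = +0.007391+0.016659i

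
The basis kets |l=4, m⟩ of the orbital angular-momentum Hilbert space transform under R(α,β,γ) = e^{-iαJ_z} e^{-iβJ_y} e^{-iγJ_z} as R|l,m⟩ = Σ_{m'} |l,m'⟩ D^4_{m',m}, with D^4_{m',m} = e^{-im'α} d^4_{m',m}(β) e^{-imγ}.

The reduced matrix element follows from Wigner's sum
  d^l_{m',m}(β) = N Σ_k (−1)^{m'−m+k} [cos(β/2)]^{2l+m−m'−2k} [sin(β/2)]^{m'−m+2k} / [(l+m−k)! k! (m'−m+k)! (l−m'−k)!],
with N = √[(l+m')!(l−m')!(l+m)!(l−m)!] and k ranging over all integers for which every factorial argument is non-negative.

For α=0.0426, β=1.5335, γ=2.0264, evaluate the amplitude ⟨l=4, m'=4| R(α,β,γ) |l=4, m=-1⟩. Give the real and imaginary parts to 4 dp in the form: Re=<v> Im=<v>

First d^4_{4,-1}(β=1.5335), then the phase factors e^{-i(4)α} and e^{-i(-1)γ}:
Half-angle: c=0.720169, s=0.693798. N=√(40320·1·6·120)=5387.986637
k: max(0,(-1)−(4))=0 … min(4+(-1),4−(4))=0
  k=0: (−1)^5·5387.9866/(720)·0.7202^3·0.6938^5 = -0.449329
d^4_{4,-1}(1.5335) = -0.449329
Phases: e^{-i·(4)·0.0426}=+0.985517-0.169577i, e^{-i·(-1)·2.0264}=-0.440004+0.897996i ⇒ D=+0.126420-0.431178i

Re=0.1264 Im=-0.4312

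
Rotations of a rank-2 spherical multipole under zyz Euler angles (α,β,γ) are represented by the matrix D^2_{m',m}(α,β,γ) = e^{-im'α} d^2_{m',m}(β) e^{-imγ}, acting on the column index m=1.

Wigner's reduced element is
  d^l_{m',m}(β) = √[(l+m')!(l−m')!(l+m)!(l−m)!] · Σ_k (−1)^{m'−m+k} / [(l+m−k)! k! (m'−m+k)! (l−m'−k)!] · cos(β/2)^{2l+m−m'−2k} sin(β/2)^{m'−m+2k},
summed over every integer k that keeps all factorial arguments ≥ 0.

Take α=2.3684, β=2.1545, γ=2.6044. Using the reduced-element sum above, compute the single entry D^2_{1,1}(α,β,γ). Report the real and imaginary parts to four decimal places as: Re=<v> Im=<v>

First d^2_{1,1}(β=2.1545), then the phase factors e^{-i(1)α} and e^{-i(1)γ}:
With c≡cos(β/2)=0.473752 and s≡sin(β/2)=0.880658, N=[6·1·6·1]^{1/2}=6.000000
k∈{0,1} keeps every argument non-negative
  k=0: (−1)^0·6.0000/(6)·0.4738^4·0.8807^0 = +0.050374
  k=1: (−1)^1·6.0000/(2)·0.4738^2·0.8807^2 = -0.522202
d^2_{1,1}(2.1545) = +0.050374 -0.522202 = -0.471828
D = (-0.715684-0.698424i)·(-0.471828)·(-0.859149-0.511726i) = -0.121485-0.455920i

Re=-0.1215 Im=-0.4559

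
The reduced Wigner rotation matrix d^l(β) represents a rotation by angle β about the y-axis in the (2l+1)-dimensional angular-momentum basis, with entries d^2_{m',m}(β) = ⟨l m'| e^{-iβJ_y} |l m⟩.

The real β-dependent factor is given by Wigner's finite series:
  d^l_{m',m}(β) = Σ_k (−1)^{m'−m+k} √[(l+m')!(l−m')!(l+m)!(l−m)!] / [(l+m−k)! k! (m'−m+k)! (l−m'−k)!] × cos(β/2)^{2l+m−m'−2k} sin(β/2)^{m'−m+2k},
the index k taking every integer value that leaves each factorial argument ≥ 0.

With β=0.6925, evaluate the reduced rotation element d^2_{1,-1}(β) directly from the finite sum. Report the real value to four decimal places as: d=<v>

d=0.2925

d^2_{1,-1}(β=0.6925) via Wigner's sum:
Half-angle: c=0.940652, s=0.339373. N=√(6·1·1·6)=6.000000
The bounds max(0,m−m')=0 and min(l+m,l−m')=1 give 2 terms
  k=0: (−1)^2·6.0000/(2)·0.9407^2·0.3394^2 = +0.305727
  k=1: (−1)^3·6.0000/(6)·0.9407^0·0.3394^4 = -0.013265
d^2_{1,-1}(0.6925) = +0.305727 -0.013265 = +0.292462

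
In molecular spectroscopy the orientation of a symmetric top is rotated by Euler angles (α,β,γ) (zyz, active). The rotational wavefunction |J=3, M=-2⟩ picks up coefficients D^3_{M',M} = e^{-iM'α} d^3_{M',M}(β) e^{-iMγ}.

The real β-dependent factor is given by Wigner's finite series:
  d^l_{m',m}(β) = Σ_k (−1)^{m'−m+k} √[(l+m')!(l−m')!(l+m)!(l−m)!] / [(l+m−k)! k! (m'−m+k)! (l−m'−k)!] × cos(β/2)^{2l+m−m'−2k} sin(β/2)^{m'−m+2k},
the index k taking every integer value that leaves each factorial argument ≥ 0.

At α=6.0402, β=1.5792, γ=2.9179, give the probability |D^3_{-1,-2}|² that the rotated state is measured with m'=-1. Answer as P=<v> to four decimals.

Split into d^3_{-1,-2}(β=1.5792) × two z-phases.
c=cos(1.5792/2)=0.704129, s=sin(1.5792/2)=0.710072; N=√[2·24·1·120]=75.894664
Admissible k: 0..1 (factorial args all ≥0)
  k=0: (−1)^1·75.8947/(24)·0.7041^5·0.7101^1 = -0.388655
  k=1: (−1)^2·75.8947/(12)·0.7041^3·0.7101^3 = +0.790486
d^3_{-1,-2}(1.5792) = -0.388655 +0.790486 = +0.401830
|D^3_{-1,-2}|² = |d^3_{-1,-2}(β)|² = (+0.401830)² = 0.161468 (the z-rotation phases have unit modulus)

P=0.1615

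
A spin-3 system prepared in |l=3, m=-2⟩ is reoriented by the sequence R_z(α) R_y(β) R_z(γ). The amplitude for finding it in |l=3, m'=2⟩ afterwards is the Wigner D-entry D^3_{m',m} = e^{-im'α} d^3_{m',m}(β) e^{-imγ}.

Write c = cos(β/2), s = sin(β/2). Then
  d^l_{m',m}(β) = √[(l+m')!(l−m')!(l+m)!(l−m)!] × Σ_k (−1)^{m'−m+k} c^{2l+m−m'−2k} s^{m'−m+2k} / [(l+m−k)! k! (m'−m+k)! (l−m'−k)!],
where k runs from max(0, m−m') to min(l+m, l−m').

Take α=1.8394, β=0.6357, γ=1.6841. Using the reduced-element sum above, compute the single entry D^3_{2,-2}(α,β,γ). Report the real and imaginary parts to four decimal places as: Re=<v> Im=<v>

Re=0.0401 Im=-0.0129

Split into d^3_{2,-2}(β=0.6357) × two z-phases.
With c≡cos(β/2)=0.949910 and s≡sin(β/2)=0.312525, N=[120·1·1·120]^{1/2}=120.000000
Admissible k: 0..1 (factorial args all ≥0)
  k=0: (−1)^4·120.0000/(24)·0.9499^2·0.3125^4 = +0.043040
  k=1: (−1)^5·120.0000/(120)·0.9499^0·0.3125^6 = -0.000932
d^3_{2,-2}(0.6357) = +0.043040 -0.000932 = +0.042108
Attach z-rotation phases: D = e^{-i(2)(1.8394)}·(+0.042108)·e^{-i(-2)(1.6841)} = +0.040093-0.012870i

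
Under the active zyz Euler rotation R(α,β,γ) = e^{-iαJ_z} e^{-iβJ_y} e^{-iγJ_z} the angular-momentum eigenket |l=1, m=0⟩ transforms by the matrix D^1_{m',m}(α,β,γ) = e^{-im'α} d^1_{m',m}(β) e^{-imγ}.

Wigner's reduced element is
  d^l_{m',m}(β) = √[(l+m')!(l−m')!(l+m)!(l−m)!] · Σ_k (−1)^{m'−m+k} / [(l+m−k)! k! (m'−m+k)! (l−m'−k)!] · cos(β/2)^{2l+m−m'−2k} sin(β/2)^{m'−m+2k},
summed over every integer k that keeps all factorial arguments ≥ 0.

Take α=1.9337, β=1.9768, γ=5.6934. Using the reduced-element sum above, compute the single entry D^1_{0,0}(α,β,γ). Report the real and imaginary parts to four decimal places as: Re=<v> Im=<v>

Re=-0.3949 Im=0.0000

D^1_{0,0}(1.9337,1.9768,5.6934) = e^{-i·0·1.9337}·d^1_{0,0}(1.9768)·e^{-i·0·5.6934}. Compute d first:
With c≡cos(β/2)=0.550027 and s≡sin(β/2)=0.835147, N=[1·1·1·1]^{1/2}=1.000000
k∈{0,1} keeps every argument non-negative
  k=0: (−1)^0·1.0000/(1)·0.5500^2·0.8351^0 = +0.302529
  k=1: (−1)^1·1.0000/(1)·0.5500^0·0.8351^2 = -0.697471
d^1_{0,0}(1.9768) = +0.302529 -0.697471 = -0.394941
Phases: e^{-i·(0)·1.9337}=+1.000000+0.000000i, e^{-i·(0)·5.6934}=+1.000000+0.000000i ⇒ D=-0.394941+0.000000i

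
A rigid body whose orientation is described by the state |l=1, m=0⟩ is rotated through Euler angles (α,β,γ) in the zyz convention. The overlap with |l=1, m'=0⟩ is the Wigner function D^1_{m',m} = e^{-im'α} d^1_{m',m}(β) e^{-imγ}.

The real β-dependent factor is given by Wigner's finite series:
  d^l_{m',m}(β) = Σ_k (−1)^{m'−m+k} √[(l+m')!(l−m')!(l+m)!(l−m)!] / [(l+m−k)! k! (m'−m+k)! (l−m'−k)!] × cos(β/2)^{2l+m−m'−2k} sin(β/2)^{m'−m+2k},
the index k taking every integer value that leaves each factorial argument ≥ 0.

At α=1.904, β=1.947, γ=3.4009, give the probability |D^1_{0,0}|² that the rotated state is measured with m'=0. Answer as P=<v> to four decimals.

P=0.1350

Split into d^1_{0,0}(β=1.947) × two z-phases.
Half-angle: c=0.562409, s=0.826859. N=√(1·1·1·1)=1.000000
k: max(0,(0)−(0))=0 … min(1+(0),1−(0))=1
  k=0: (−1)^0·1.0000/(1)·0.5624^2·0.8269^0 = +0.316304
  k=1: (−1)^1·1.0000/(1)·0.5624^0·0.8269^2 = -0.683696
d^1_{0,0}(1.947) = +0.316304 -0.683696 = -0.367392
|D^1_{0,0}|² = |d^1_{0,0}(β)|² = (-0.367392)² = 0.134977 (the z-rotation phases have unit modulus)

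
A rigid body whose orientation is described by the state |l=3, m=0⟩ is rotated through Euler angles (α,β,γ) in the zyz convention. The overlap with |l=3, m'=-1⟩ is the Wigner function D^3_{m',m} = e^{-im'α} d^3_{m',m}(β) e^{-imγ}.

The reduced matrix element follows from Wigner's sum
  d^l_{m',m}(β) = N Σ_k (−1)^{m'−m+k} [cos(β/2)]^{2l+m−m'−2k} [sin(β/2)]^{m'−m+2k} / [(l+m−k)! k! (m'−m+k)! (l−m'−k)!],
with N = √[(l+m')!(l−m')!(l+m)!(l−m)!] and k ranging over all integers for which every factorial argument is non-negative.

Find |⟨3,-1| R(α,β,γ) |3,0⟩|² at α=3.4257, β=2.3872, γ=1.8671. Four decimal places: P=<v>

Split into d^3_{-1,0}(β=2.3872) × two z-phases.
With c≡cos(β/2)=0.368315 and s≡sin(β/2)=0.929701, N=[2·24·6·6]^{1/2}=41.569219
Admissible k: 1..3 (factorial args all ≥0)
  k=1: (−1)^0·41.5692/(12)·0.3683^5·0.9297^1 = +0.021829
  k=2: (−1)^1·41.5692/(4)·0.3683^3·0.9297^3 = -0.417255
  k=3: (−1)^2·41.5692/(12)·0.3683^1·0.9297^5 = +0.886190
d^3_{-1,0}(2.3872) = +0.021829 -0.417255 +0.886190 = +0.490764
|D^3_{-1,0}|² = |d^3_{-1,0}(β)|² = (+0.490764)² = 0.240849 (the z-rotation phases have unit modulus)

P=0.2408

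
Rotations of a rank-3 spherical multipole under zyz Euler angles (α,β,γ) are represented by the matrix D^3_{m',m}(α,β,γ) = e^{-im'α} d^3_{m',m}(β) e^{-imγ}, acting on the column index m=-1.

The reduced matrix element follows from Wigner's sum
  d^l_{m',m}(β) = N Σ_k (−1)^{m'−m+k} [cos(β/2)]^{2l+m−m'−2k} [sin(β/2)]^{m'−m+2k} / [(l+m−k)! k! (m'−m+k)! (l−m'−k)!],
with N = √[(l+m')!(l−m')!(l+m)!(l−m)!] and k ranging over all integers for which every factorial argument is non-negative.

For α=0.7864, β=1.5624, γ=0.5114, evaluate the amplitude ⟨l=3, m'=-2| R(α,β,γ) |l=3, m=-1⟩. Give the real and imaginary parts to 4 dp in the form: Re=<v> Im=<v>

First d^3_{-2,-1}(β=1.5624), then the phase factors e^{-i(-2)α} and e^{-i(-1)γ}:
Half-angle: c=0.710069, s=0.704132. N=√(1·120·2·24)=75.894664
The bounds max(0,m−m')=1 and min(l+m,l−m')=2 give 2 terms
  k=1: (−1)^0·75.8947/(24)·0.7101^5·0.7041^1 = +0.401936
  k=2: (−1)^1·75.8947/(12)·0.7101^3·0.7041^3 = -0.790486
d^3_{-2,-1}(1.5624) = +0.401936 -0.790486 = -0.388550
D = (-0.002004+0.999998i)·(-0.388550)·(+0.872060+0.489399i) = +0.190834-0.338457i

Re=0.1908 Im=-0.3385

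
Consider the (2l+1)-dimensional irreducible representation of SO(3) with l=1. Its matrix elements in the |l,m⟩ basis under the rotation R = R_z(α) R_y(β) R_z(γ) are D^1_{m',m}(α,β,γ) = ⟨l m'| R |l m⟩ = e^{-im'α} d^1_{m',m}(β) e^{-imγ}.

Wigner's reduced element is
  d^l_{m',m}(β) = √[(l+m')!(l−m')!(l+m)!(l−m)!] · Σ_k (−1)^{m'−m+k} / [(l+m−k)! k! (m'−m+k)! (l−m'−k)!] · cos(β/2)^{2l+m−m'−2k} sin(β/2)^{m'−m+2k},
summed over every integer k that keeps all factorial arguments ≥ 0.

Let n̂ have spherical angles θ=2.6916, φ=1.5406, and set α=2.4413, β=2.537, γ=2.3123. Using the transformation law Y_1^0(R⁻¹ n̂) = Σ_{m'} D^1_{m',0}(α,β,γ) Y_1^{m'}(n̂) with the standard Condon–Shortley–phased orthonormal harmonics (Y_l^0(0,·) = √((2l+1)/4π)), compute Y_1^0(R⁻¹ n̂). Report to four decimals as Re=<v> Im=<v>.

Need the full column D^1_{m',0} for m'=−1..1 at α=2.4413, β=2.537, γ=2.3123.
cos(β/2)=0.297713, sin(β/2)=0.954655
d^1_{-1,0}: single k=1 term ⇒ +0.401939;  D = -0.307344+0.259026i
d^1_{0,0}: k∈[0..1] ⇒ +0.088633 -0.911367 = -0.822734;  D = -0.822734+0.000000i
d^1_{1,0}: single k=0 term ⇒ -0.401939;  D = +0.307344+0.259026i
Y_1^{m'}(θ=2.6916,φ=1.5406) and Σ D·Y over m':
  (-0.3073+0.2590i)·(+0.0045-0.1502i)  (-0.8227+0.0000i)·(-0.4400+0.0000i)  (+0.3073+0.2590i)·(-0.0045-0.1502i)
Y_1^0(R⁻¹ n̂) = +0.436998+0.000000i

Re=0.4370 Im=0.0000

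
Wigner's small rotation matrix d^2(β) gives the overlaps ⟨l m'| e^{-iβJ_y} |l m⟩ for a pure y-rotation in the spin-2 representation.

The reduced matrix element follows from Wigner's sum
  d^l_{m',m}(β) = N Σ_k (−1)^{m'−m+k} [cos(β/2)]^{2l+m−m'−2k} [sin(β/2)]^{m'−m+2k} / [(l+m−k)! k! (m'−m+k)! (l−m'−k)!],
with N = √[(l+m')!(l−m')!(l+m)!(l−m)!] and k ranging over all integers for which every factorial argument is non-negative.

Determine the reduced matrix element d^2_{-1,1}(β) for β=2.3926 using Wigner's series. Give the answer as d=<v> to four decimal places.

d=-0.4026

d^2_{-1,1}(β=2.3926) via Wigner's sum:
Half-angle: c=0.365804, s=0.930692. N=√(1·6·6·1)=6.000000
k: max(0,(1)−(-1))=2 … min(2+(1),2−(-1))=3
  k=2: (−1)^0·6.0000/(2)·0.3658^2·0.9307^2 = +0.347720
  k=3: (−1)^1·6.0000/(6)·0.3658^0·0.9307^4 = -0.750281
d^2_{-1,1}(2.3926) = +0.347720 -0.750281 = -0.402561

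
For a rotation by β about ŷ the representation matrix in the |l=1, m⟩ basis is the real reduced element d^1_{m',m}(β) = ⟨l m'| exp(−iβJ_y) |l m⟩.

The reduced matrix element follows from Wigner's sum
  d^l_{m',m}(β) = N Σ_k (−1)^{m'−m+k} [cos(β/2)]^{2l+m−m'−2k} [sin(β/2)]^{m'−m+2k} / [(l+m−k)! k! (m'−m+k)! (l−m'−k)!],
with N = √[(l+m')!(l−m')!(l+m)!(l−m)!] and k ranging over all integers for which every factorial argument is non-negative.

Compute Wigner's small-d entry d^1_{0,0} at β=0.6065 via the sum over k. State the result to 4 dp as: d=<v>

d^1_{0,0}(β=0.6065) via Wigner's sum:
With c≡cos(β/2)=0.954371 and s≡sin(β/2)=0.298623, N=[1·1·1·1]^{1/2}=1.000000
k: max(0,(0)−(0))=0 … min(1+(0),1−(0))=1
  k=0: (−1)^0·1.0000/(1)·0.9544^2·0.2986^0 = +0.910824
  k=1: (−1)^1·1.0000/(1)·0.9544^0·0.2986^2 = -0.089176
d^1_{0,0}(0.6065) = +0.910824 -0.089176 = +0.821648

d=0.8216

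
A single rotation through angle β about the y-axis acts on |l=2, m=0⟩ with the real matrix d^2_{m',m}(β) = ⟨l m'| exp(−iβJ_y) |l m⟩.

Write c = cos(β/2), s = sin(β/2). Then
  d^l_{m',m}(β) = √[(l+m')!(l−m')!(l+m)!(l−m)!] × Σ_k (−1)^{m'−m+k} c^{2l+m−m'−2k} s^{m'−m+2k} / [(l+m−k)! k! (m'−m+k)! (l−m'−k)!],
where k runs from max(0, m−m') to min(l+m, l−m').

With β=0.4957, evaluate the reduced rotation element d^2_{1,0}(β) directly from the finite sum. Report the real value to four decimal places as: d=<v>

d^2_{1,0}(β=0.4957) via Wigner's sum:
Half-angle: c=0.969442, s=0.245320. N=√(6·1·2·2)=4.898979
k: max(0,(0)−(1))=0 … min(2+(0),2−(1))=1
  k=0: (−1)^1·4.8990/(2)·0.9694^3·0.2453^1 = -0.547488
  k=1: (−1)^2·4.8990/(2)·0.9694^1·0.2453^3 = +0.035059
d^2_{1,0}(0.4957) = -0.547488 +0.035059 = -0.512429

d=-0.5124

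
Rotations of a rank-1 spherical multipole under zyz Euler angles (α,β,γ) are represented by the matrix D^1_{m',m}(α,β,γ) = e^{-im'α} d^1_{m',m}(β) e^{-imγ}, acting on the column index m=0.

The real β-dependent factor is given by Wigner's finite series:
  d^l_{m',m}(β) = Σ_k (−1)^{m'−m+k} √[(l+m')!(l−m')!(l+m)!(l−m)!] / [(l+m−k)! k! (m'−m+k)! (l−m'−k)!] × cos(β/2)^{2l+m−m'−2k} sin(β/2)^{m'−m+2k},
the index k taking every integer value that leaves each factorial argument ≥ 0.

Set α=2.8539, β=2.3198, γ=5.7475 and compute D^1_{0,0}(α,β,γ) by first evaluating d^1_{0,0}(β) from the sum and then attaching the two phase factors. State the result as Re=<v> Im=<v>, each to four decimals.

Re=-0.6809 Im=0.0000

D^1_{0,0}(2.8539,2.3198,5.7475) = e^{-i·0·2.8539}·d^1_{0,0}(2.3198)·e^{-i·0·5.7475}. Compute d first:
Half-angle: c=0.399431, s=0.916763. N=√(1·1·1·1)=1.000000
k: max(0,(0)−(0))=0 … min(1+(0),1−(0))=1
  k=0: (−1)^0·1.0000/(1)·0.3994^2·0.9168^0 = +0.159545
  k=1: (−1)^1·1.0000/(1)·0.3994^0·0.9168^2 = -0.840455
d^1_{0,0}(2.3198) = +0.159545 -0.840455 = -0.680909
Attach z-rotation phases: D = e^{-i(0)(2.8539)}·(-0.680909)·e^{-i(0)(5.7475)} = -0.680909+0.000000i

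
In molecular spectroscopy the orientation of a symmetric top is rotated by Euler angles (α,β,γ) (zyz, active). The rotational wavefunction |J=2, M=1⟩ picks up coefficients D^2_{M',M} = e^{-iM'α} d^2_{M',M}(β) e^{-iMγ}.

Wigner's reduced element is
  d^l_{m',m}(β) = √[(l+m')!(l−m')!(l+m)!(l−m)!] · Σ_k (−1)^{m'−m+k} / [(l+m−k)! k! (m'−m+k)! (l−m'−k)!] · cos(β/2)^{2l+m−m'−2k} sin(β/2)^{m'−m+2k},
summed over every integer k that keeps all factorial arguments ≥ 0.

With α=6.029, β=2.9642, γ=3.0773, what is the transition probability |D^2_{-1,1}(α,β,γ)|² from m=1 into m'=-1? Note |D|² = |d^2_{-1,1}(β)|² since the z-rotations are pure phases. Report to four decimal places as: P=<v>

P=0.9235

Split into d^2_{-1,1}(β=2.9642) × two z-phases.
Half-angle: c=0.088580, s=0.996069. N=√(1·6·6·1)=6.000000
Admissible k: 2..3 (factorial args all ≥0)
  k=2: (−1)^0·6.0000/(2)·0.0886^2·0.9961^2 = +0.023355
  k=3: (−1)^1·6.0000/(6)·0.0886^0·0.9961^4 = -0.984369
d^2_{-1,1}(2.9642) = +0.023355 -0.984369 = -0.961014
|D^2_{-1,1}|² = |d^2_{-1,1}(β)|² = (-0.961014)² = 0.923548 (the z-rotation phases have unit modulus)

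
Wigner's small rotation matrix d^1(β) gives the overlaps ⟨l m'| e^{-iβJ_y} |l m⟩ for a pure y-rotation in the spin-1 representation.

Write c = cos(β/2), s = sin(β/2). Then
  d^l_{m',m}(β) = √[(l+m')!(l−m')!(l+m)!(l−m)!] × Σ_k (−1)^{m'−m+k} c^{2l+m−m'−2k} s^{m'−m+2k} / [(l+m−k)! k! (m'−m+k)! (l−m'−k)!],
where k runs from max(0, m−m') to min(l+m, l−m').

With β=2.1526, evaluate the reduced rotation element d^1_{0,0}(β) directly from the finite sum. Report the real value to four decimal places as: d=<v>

d^1_{0,0}(β=2.1526) via Wigner's sum:
c=cos(2.1526/2)=0.474588, s=sin(2.1526/2)=0.880208; N=√[1·1·1·1]=1.000000
The bounds max(0,m−m')=0 and min(l+m,l−m')=1 give 2 terms
  k=0: (−1)^0·1.0000/(1)·0.4746^2·0.8802^0 = +0.225234
  k=1: (−1)^1·1.0000/(1)·0.4746^0·0.8802^2 = -0.774766
d^1_{0,0}(2.1526) = +0.225234 -0.774766 = -0.549532

d=-0.5495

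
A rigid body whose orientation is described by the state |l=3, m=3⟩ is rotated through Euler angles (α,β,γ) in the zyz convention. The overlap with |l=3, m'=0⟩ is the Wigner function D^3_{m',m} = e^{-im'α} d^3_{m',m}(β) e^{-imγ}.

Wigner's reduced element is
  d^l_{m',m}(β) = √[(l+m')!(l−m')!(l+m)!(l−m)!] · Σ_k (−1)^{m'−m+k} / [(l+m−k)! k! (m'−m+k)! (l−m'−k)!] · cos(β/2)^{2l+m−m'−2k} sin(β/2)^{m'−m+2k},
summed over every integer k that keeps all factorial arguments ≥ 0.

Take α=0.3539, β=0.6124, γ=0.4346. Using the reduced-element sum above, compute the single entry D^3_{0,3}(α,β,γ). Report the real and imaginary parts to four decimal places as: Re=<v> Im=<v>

Re=0.0280 Im=-0.1024

Split into d^3_{0,3}(β=0.6124) × two z-phases.
With c≡cos(β/2)=0.953486 and s≡sin(β/2)=0.301438, N=[6·6·720·1]^{1/2}=160.996894
k: max(0,(3)−(0))=3 … min(3+(3),3−(0))=3
  k=3: (−1)^0·160.9969/(36)·0.9535^3·0.3014^3 = +0.106182
d^3_{0,3}(0.6124) = +0.106182
Phases: e^{-i·(0)·0.3539}=+1.000000+0.000000i, e^{-i·(3)·0.4346}=+0.263835-0.964568i ⇒ D=+0.028015-0.102420i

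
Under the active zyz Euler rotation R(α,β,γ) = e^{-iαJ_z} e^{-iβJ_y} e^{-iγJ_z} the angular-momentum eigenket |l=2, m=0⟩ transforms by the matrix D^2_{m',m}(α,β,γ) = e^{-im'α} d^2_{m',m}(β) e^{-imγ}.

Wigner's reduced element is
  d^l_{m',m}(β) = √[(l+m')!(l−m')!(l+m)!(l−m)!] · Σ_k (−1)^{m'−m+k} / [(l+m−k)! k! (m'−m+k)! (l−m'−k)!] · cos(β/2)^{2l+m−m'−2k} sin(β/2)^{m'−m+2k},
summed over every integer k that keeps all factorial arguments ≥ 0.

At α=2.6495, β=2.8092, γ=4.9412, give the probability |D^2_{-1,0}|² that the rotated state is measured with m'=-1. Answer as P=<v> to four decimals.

P=0.1427

Split into d^2_{-1,0}(β=2.8092) × two z-phases.
Half-angle: c=0.165432, s=0.986221. N=√(1·6·2·2)=4.898979
k∈{1,2} keeps every argument non-negative
  k=1: (−1)^0·4.8990/(2)·0.1654^3·0.9862^1 = +0.010937
  k=2: (−1)^1·4.8990/(2)·0.1654^1·0.9862^3 = -0.388704
d^2_{-1,0}(2.8092) = +0.010937 -0.388704 = -0.377767
|D^2_{-1,0}|² = |d^2_{-1,0}(β)|² = (-0.377767)² = 0.142708 (the z-rotation phases have unit modulus)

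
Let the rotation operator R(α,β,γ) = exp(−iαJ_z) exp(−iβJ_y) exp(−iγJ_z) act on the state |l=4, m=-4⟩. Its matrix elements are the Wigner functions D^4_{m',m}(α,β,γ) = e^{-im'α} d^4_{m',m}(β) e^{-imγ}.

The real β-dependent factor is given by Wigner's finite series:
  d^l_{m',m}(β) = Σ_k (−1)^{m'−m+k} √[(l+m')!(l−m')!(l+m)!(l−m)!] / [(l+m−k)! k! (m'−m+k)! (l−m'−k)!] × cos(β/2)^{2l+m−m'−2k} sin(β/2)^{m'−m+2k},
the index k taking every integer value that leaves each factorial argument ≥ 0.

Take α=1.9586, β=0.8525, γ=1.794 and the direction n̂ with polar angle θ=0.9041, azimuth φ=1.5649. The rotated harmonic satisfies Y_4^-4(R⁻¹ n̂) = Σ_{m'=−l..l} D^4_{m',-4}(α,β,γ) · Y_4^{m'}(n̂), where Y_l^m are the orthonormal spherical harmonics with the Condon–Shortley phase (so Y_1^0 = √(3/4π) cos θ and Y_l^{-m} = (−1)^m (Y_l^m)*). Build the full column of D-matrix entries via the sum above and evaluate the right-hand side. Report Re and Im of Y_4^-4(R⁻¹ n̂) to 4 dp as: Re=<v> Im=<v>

Need the full column D^4_{m',-4} for m'=−4..4 at α=1.9586, β=0.8525, γ=1.794.
cos(β/2)=0.910523, sin(β/2)=0.413459
d^4_{-4,-4}: single k=0 term ⇒ +0.472417;  D = -0.362065+0.303458i
d^4_{-3,-4}: single k=0 term ⇒ -0.606754;  D = -0.536659-0.283104i
d^4_{-2,-4}: single k=0 term ⇒ +0.515453;  D = +0.050242-0.512998i
d^4_{-1,-4}: single k=0 term ⇒ -0.331014;  D = +0.317175-0.094711i
d^4_{0,-4}: single k=0 term ⇒ +0.168052;  D = +0.105406+0.130885i
d^4_{1,-4}: single k=0 term ⇒ -0.068254;  D = -0.033023+0.059734i
d^4_{2,-4}: single k=0 term ⇒ +0.021916;  D = -0.021765-0.002563i
d^4_{3,-4}: single k=0 term ⇒ -0.005319;  D = -0.001422-0.005126i
d^4_{4,-4}: single k=0 term ⇒ +0.000854;  D = +0.000675-0.000523i
Y_4^{m'}(θ=0.9041,φ=1.5649) and Σ D·Y over m':
  (-0.3621+0.3035i)·(+0.1687+0.0040i)  (-0.5367-0.2831i)·(-0.0066+0.3756i)  (+0.0502-0.5130i)·(-0.3464-0.0041i)  (+0.3172-0.0947i)·(-0.0004+0.0743i)  (+0.1054+0.1309i)·(-0.3548+0.0000i)  (-0.0330+0.0597i)·(+0.0004+0.0743i)  (-0.0218-0.0026i)·(-0.3464+0.0041i)  (-0.0014-0.0051i)·(+0.0066+0.3756i)  (+0.0007-0.0005i)·(+0.1687-0.0040i)
Y_4^-4(R⁻¹ n̂) = +0.002724+0.002455i

Re=0.0027 Im=0.0025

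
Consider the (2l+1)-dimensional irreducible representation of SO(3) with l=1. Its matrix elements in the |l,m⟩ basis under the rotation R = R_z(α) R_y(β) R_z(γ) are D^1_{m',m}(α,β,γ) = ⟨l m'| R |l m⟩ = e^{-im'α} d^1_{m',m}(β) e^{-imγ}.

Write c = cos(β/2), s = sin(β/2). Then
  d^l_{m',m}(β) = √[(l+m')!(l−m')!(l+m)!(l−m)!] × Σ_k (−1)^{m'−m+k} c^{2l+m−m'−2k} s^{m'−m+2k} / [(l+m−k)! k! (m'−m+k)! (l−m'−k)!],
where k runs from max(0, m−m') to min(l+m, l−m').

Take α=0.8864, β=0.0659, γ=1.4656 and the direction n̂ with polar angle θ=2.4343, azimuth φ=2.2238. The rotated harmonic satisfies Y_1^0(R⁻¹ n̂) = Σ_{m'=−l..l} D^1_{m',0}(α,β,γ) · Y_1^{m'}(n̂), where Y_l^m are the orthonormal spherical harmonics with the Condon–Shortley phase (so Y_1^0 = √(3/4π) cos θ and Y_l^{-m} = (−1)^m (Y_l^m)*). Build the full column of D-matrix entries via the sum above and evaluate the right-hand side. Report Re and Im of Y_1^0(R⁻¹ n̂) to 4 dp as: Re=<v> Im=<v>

Re=-0.3658 Im=0.0000

Need the full column D^1_{m',0} for m'=−1..1 at α=0.8864, β=0.0659, γ=1.4656.
cos(β/2)=0.999457, sin(β/2)=0.032944
d^1_{-1,0}: single k=1 term ⇒ +0.046565;  D = +0.029438+0.036078i
d^1_{0,0}: k∈[0..1] ⇒ +0.998915 -0.001085 = +0.997829;  D = +0.997829+0.000000i
d^1_{1,0}: single k=0 term ⇒ -0.046565;  D = -0.029438+0.036078i
Y_1^{m'}(θ=2.4343,φ=2.2238) and Σ D·Y over m':
  (+0.0294+0.0361i)·(-0.1364-0.1783i)  (+0.9978+0.0000i)·(-0.3714+0.0000i)  (-0.0294+0.0361i)·(+0.1364-0.1783i)
Y_1^0(R⁻¹ n̂) = -0.365757+0.000000i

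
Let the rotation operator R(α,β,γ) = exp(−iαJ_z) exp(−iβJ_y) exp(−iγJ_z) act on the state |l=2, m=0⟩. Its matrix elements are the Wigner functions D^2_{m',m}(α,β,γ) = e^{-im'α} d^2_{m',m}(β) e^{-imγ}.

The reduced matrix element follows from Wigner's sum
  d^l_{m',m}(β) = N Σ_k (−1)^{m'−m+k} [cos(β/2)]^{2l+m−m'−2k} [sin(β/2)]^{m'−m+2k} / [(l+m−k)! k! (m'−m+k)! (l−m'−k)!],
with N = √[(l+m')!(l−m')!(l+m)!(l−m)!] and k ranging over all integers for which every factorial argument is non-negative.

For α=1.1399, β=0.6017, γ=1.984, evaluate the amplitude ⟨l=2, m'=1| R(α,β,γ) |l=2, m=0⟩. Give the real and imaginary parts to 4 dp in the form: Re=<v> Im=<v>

D^2_{1,0}(1.1399,0.6017,1.984) = e^{-i·1·1.1399}·d^2_{1,0}(0.6017)·e^{-i·0·1.984}. Compute d first:
With c≡cos(β/2)=0.955085 and s≡sin(β/2)=0.296332, N=[6·1·2·2]^{1/2}=4.898979
The bounds max(0,m−m')=0 and min(l+m,l−m')=1 give 2 terms
  k=0: (−1)^1·4.8990/(2)·0.9551^3·0.2963^1 = -0.632383
  k=1: (−1)^2·4.8990/(2)·0.9551^1·0.2963^3 = +0.060877
d^2_{1,0}(0.6017) = -0.632383 +0.060877 = -0.571506
Phases: e^{-i·(1)·1.1399}=+0.417685-0.908592i, e^{-i·(0)·1.984}=+1.000000+0.000000i ⇒ D=-0.238710+0.519266i

Re=-0.2387 Im=0.5193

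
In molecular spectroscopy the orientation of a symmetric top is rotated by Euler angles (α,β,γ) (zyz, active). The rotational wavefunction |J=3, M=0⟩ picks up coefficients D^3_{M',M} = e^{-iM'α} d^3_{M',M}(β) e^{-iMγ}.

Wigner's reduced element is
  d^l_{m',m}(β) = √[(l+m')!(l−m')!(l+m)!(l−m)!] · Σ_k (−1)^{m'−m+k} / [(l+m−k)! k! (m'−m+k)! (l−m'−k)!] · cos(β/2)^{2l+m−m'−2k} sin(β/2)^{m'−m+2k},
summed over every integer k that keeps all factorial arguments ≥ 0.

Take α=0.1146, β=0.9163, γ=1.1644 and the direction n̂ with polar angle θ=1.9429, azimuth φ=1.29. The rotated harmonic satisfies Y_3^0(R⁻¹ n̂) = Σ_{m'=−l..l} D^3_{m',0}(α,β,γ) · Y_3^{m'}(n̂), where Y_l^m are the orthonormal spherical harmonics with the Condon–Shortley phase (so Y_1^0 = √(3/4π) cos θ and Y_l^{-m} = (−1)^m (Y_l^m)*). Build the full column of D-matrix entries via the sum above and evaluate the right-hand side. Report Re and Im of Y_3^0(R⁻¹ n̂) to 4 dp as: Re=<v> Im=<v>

Re=-0.0704 Im=0.0000

Need the full column D^3_{m',0} for m'=−3..3 at α=0.1146, β=0.9163, γ=1.1644.
cos(β/2)=0.896872, sin(β/2)=0.442290
d^3_{-3,0}: single k=3 term ⇒ +0.279143;  D = +0.262808+0.094090i
d^3_{-2,0}: k∈[2..3] ⇒ +0.693261 -0.168597 = +0.524664;  D = +0.510943+0.119203i
d^3_{-1,0}: k∈[1..3] ⇒ +0.889100 -0.648670 +0.052584 = +0.293013;  D = +0.291091+0.033506i
d^3_{0,0}: k∈[0..3] ⇒ +0.520455 -1.139144 +0.277033 -0.007486 = -0.349141;  D = -0.349141+0.000000i
d^3_{1,0}: k∈[0..2] ⇒ -0.889100 +0.648670 -0.052584 = -0.293013;  D = -0.291091+0.033506i
d^3_{2,0}: k∈[0..1] ⇒ +0.693261 -0.168597 = +0.524664;  D = +0.510943-0.119203i
d^3_{3,0}: single k=0 term ⇒ -0.279143;  D = -0.262808+0.094090i
Y_3^{m'}(θ=1.9429,φ=1.29) and Σ D·Y over m':
  (+0.2628+0.0941i)·(-0.2517+0.2245i)  (+0.5109+0.1192i)·(+0.2729+0.1717i)  (+0.2911+0.0335i)·(-0.0283+0.0981i)  (-0.3491+0.0000i)·(+0.3174+0.0000i)  (-0.2911+0.0335i)·(+0.0283+0.0981i)  (+0.5109-0.1192i)·(+0.2729-0.1717i)  (-0.2628+0.0941i)·(+0.2517+0.2245i)
Y_3^0(R⁻¹ n̂) = -0.070433+0.000000i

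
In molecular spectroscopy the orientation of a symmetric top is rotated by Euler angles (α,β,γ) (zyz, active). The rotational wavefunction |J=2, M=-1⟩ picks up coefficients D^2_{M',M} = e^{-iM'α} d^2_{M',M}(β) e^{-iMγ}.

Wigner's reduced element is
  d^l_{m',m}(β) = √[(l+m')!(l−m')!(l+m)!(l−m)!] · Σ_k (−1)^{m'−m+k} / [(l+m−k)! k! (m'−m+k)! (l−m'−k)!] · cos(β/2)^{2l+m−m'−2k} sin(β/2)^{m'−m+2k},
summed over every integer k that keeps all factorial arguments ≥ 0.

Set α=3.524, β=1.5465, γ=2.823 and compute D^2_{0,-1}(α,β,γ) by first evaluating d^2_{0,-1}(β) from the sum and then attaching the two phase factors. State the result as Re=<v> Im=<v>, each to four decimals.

First d^2_{0,-1}(β=1.5465), then the phase factors e^{-i(0)α} and e^{-i(-1)γ}:
Half-angle: c=0.715644, s=0.698465. N=√(2·2·1·6)=4.898979
Admissible k: 0..1 (factorial args all ≥0)
  k=0: (−1)^1·4.8990/(2)·0.7156^3·0.6985^1 = -0.627064
  k=1: (−1)^2·4.8990/(2)·0.7156^1·0.6985^3 = +0.597319
d^2_{0,-1}(1.5465) = -0.627064 +0.597319 = -0.029745
Phases: e^{-i·(0)·3.524}=+1.000000+0.000000i, e^{-i·(-1)·2.823}=-0.949677+0.313230i ⇒ D=+0.028248-0.009317i

Re=0.0282 Im=-0.0093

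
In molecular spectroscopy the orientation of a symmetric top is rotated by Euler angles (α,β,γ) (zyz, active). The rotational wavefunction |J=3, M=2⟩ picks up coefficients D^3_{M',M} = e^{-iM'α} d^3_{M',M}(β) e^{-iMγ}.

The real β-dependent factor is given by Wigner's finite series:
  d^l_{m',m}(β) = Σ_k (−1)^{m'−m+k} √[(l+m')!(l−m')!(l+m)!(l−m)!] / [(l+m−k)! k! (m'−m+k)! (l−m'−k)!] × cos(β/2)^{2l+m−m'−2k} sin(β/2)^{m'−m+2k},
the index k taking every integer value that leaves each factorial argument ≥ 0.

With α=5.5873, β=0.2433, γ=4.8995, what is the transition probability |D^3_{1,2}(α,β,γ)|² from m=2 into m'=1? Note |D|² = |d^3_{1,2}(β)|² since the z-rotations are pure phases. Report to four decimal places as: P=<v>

P=0.1287

Split into d^3_{1,2}(β=0.2433) × two z-phases.
c=cos(0.2433/2)=0.992610, s=sin(0.2433/2)=0.121350; N=√[24·2·120·1]=75.894664
k∈{1,2} keeps every argument non-negative
  k=1: (−1)^0·75.8947/(24)·0.9926^5·0.1214^1 = +0.369771
  k=2: (−1)^1·75.8947/(12)·0.9926^3·0.1214^3 = -0.011053
d^3_{1,2}(0.2433) = +0.369771 -0.011053 = +0.358718
|D^3_{1,2}|² = |d^3_{1,2}(β)|² = (+0.358718)² = 0.128679 (the z-rotation phases have unit modulus)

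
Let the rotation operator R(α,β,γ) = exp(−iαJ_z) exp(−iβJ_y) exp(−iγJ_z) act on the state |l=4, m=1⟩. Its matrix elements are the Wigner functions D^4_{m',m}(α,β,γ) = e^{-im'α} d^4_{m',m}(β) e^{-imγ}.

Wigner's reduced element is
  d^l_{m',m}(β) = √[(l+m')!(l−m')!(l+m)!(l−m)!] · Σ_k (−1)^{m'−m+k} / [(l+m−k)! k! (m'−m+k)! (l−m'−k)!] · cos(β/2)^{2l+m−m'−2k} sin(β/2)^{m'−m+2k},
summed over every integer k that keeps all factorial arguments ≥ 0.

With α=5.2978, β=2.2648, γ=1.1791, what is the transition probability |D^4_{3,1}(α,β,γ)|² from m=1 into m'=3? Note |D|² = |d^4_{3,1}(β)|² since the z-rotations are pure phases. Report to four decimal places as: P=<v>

P=0.0628

Split into d^4_{3,1}(β=2.2648) × two z-phases.
Half-angle: c=0.424488, s=0.905434. N=√(5040·1·120·6)=1904.940944
The bounds max(0,m−m')=0 and min(l+m,l−m')=1 give 2 terms
  k=0: (−1)^2·1904.9409/(240)·0.4245^6·0.9054^2 = +0.038069
  k=1: (−1)^3·1904.9409/(144)·0.4245^4·0.9054^4 = -0.288674
d^4_{3,1}(2.2648) = +0.038069 -0.288674 = -0.250604
|D^4_{3,1}|² = |d^4_{3,1}(β)|² = (-0.250604)² = 0.062802 (the z-rotation phases have unit modulus)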